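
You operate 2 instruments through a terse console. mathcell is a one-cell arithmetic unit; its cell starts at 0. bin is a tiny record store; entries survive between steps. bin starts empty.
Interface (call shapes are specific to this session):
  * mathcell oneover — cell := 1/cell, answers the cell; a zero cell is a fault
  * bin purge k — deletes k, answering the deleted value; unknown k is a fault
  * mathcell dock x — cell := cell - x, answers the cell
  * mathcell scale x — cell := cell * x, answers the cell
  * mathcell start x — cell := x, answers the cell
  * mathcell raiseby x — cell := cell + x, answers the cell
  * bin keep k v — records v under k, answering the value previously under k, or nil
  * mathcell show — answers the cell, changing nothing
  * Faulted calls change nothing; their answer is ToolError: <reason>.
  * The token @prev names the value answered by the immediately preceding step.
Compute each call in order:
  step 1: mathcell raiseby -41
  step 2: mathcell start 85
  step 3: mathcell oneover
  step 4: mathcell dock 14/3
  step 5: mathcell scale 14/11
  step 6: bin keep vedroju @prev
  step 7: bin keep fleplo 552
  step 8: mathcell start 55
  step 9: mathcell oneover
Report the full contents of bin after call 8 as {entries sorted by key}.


Answer: {fleplo=552, vedroju=-16618/2805}

Derivation:
% 1. mathcell raiseby(x=-41) => -41
% 2. mathcell start(x=85) => 85
% 3. mathcell oneover() => 1/85
% 4. mathcell dock(x=14/3) => -1187/255
% 5. mathcell scale(x=14/11) => -16618/2805
% 6. bin keep(k=vedroju, v=@prev) => nil
% 7. bin keep(k=fleplo, v=552) => nil
% 8. mathcell start(x=55) => 55
% 9. mathcell oneover() => 1/55


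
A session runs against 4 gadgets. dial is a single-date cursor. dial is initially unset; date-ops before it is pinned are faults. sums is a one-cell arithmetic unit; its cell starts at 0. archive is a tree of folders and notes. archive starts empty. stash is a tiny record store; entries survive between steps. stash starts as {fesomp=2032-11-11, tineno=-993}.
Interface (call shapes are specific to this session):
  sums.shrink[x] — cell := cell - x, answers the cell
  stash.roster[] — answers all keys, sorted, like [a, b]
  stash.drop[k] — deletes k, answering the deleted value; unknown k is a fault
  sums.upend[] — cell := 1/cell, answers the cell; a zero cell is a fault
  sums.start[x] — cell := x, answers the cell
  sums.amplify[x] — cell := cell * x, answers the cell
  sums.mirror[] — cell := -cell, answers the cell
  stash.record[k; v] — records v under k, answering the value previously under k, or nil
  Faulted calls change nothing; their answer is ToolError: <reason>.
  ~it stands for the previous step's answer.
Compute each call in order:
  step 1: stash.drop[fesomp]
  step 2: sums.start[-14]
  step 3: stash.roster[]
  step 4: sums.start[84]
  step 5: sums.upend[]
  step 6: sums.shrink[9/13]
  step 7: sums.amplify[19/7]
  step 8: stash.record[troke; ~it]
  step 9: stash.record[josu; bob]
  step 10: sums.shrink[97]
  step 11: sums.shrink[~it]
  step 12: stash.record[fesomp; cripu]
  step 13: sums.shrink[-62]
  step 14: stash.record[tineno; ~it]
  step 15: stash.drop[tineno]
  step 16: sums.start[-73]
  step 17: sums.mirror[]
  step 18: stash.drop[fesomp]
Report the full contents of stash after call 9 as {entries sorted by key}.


Answer: {josu=bob, tineno=-993, troke=-14117/7644}

Derivation:
~$ drop fesomp
:: 2032-11-11
~$ start -14
:: -14
~$ roster
:: [tineno]
~$ start 84
:: 84
~$ upend
:: 1/84
~$ shrink 9/13
:: -743/1092
~$ amplify 19/7
:: -14117/7644
~$ record troke ~it
:: nil
~$ record josu bob
:: nil
~$ shrink 97
:: -755585/7644
~$ shrink ~it
:: 0
~$ record fesomp cripu
:: nil
~$ shrink -62
:: 62
~$ record tineno ~it
:: -993
~$ drop tineno
:: 62
~$ start -73
:: -73
~$ mirror
:: 73
~$ drop fesomp
:: cripu


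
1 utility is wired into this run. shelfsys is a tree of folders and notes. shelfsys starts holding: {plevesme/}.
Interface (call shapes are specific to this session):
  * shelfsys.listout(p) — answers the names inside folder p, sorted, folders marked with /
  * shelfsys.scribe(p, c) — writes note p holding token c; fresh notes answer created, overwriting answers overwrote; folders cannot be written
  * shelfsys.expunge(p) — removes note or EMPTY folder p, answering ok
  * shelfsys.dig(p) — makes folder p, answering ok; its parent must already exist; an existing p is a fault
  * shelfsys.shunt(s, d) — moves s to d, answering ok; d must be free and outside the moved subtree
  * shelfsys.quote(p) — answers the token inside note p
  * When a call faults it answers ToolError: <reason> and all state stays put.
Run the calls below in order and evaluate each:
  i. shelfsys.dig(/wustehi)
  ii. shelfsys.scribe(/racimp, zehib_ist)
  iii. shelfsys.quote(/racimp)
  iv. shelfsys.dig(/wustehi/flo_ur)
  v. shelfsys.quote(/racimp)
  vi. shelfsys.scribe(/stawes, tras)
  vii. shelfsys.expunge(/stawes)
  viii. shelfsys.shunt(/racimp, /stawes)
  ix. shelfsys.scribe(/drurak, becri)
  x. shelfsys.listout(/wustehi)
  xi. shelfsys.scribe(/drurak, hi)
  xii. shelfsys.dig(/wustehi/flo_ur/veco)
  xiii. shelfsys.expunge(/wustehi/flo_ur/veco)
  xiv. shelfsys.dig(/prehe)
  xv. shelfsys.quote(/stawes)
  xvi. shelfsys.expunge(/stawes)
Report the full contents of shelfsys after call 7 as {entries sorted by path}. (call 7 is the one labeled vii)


> shelfsys.dig p→/wustehi
[out] ok
> shelfsys.scribe p→/racimp c→zehib_ist
[out] created
> shelfsys.quote p→/racimp
[out] zehib_ist
> shelfsys.dig p→/wustehi/flo_ur
[out] ok
> shelfsys.quote p→/racimp
[out] zehib_ist
> shelfsys.scribe p→/stawes c→tras
[out] created
> shelfsys.expunge p→/stawes
[out] ok
> shelfsys.shunt s→/racimp d→/stawes
[out] ok
> shelfsys.scribe p→/drurak c→becri
[out] created
> shelfsys.listout p→/wustehi
[out] [flo_ur/]
> shelfsys.scribe p→/drurak c→hi
[out] overwrote
> shelfsys.dig p→/wustehi/flo_ur/veco
[out] ok
> shelfsys.expunge p→/wustehi/flo_ur/veco
[out] ok
> shelfsys.dig p→/prehe
[out] ok
> shelfsys.quote p→/stawes
[out] zehib_ist
> shelfsys.expunge p→/stawes
[out] ok

Answer: {plevesme/, racimp=zehib_ist, wustehi/, wustehi/flo_ur/}


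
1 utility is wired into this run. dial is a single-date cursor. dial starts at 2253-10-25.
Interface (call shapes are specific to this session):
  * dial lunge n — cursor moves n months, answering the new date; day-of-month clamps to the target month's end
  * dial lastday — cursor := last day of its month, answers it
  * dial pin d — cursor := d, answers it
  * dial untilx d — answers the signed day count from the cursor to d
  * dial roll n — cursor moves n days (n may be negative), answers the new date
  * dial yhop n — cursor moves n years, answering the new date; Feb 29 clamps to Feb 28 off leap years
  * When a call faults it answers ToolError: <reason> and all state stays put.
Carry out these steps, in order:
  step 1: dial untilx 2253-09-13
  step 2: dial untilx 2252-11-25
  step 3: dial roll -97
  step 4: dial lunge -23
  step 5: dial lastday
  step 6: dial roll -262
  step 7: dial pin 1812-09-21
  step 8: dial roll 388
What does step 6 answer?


Answer: 2250-12-12

Derivation:
I try dial untilx using 2253-09-13: -42.
Next I call dial untilx using 2252-11-25, giving -334.
I try dial roll using -97, and get 2253-07-20.
Next I call dial lunge using -23, → 2251-08-20.
I call dial lastday(), and get 2251-08-31.
I use dial roll using -262, and see 2250-12-12.
Next I call dial pin using 1812-09-21: 1812-09-21.
I try dial roll using 388, and get 1813-10-14.


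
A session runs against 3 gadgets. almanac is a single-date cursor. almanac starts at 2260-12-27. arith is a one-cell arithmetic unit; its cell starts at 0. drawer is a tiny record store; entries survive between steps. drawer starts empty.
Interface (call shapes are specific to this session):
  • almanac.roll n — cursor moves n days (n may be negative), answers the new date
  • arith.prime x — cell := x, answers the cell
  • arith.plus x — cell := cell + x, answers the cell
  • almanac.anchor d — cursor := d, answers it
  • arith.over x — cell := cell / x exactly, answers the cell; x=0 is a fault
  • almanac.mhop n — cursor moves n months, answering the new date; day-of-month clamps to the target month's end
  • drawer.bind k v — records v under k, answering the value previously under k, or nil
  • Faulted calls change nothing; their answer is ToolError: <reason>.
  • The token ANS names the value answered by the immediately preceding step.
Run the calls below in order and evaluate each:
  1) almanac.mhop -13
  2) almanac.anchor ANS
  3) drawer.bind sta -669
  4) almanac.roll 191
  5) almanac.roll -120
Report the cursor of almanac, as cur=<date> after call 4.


Step: almanac.mhop[n=-13]
Result: 2259-11-27
Step: almanac.anchor[d=ANS]
Result: 2259-11-27
Step: drawer.bind[k=sta; v=-669]
Result: nil
Step: almanac.roll[n=191]
Result: 2260-06-05
Step: almanac.roll[n=-120]
Result: 2260-02-06

Answer: cur=2260-06-05


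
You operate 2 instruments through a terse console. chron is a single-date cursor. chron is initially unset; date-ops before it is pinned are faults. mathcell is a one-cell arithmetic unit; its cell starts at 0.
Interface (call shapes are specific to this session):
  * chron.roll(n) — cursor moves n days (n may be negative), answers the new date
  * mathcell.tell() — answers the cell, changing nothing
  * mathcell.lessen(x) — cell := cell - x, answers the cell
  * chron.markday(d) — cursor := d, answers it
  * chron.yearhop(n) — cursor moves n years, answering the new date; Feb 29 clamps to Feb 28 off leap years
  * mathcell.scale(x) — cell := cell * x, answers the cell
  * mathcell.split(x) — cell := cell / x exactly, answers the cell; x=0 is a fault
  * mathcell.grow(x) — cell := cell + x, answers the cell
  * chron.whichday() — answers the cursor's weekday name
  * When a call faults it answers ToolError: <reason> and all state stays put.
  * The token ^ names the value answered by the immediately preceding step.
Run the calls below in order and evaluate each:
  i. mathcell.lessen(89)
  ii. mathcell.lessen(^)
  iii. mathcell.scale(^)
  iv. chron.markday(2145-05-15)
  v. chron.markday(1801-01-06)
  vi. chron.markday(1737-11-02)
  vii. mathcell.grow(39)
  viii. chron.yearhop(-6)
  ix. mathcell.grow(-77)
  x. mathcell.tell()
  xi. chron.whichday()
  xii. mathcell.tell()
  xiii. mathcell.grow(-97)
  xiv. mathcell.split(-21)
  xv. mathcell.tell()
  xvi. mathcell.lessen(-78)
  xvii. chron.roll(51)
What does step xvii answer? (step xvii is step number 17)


Answer: 1731-12-23

Derivation:
> mathcell.lessen x: 89
[out] -89
> mathcell.lessen x: ^
[out] 0
> mathcell.scale x: ^
[out] 0
> chron.markday d: 2145-05-15
[out] 2145-05-15
> chron.markday d: 1801-01-06
[out] 1801-01-06
> chron.markday d: 1737-11-02
[out] 1737-11-02
> mathcell.grow x: 39
[out] 39
> chron.yearhop n: -6
[out] 1731-11-02
> mathcell.grow x: -77
[out] -38
> mathcell.tell
[out] -38
> chron.whichday
[out] Friday
> mathcell.tell
[out] -38
> mathcell.grow x: -97
[out] -135
> mathcell.split x: -21
[out] 45/7
> mathcell.tell
[out] 45/7
> mathcell.lessen x: -78
[out] 591/7
> chron.roll n: 51
[out] 1731-12-23


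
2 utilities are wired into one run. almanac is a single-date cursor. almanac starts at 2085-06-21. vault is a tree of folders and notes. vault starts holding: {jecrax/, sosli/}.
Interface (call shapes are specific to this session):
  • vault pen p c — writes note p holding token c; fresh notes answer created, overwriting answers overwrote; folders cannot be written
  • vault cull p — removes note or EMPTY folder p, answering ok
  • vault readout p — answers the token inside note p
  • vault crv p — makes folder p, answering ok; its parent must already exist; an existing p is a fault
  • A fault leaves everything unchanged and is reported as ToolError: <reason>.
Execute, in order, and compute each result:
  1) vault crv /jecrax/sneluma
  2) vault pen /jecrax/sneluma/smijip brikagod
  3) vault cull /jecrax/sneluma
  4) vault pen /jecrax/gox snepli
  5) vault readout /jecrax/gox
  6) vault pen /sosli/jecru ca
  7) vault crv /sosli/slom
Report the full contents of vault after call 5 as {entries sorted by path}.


Do: vault crv[p→/jecrax/sneluma]
See: ok
Do: vault pen[p→/jecrax/sneluma/smijip; c→brikagod]
See: created
Do: vault cull[p→/jecrax/sneluma]
See: ToolError: not empty
Do: vault pen[p→/jecrax/gox; c→snepli]
See: created
Do: vault readout[p→/jecrax/gox]
See: snepli
Do: vault pen[p→/sosli/jecru; c→ca]
See: created
Do: vault crv[p→/sosli/slom]
See: ok

Answer: {jecrax/, jecrax/gox=snepli, jecrax/sneluma/, jecrax/sneluma/smijip=brikagod, sosli/}


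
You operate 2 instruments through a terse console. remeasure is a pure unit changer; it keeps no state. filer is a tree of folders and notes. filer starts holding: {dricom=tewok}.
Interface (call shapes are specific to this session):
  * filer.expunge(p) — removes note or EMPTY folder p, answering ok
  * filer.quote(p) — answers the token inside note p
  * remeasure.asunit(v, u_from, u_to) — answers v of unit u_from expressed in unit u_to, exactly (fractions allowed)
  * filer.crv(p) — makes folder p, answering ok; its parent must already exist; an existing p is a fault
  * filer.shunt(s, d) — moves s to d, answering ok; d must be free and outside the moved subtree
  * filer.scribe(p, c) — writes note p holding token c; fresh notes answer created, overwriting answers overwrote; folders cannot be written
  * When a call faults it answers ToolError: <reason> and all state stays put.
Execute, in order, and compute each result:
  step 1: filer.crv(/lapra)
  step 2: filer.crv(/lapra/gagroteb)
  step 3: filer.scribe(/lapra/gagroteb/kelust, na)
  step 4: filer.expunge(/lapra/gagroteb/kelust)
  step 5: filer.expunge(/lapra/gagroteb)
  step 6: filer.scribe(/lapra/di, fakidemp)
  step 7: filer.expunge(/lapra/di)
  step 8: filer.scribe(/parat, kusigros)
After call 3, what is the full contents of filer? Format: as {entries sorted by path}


Do: filer.crv[p: /lapra]
See: ok
Do: filer.crv[p: /lapra/gagroteb]
See: ok
Do: filer.scribe[p: /lapra/gagroteb/kelust; c: na]
See: created
Do: filer.expunge[p: /lapra/gagroteb/kelust]
See: ok
Do: filer.expunge[p: /lapra/gagroteb]
See: ok
Do: filer.scribe[p: /lapra/di; c: fakidemp]
See: created
Do: filer.expunge[p: /lapra/di]
See: ok
Do: filer.scribe[p: /parat; c: kusigros]
See: created

Answer: {dricom=tewok, lapra/, lapra/gagroteb/, lapra/gagroteb/kelust=na}


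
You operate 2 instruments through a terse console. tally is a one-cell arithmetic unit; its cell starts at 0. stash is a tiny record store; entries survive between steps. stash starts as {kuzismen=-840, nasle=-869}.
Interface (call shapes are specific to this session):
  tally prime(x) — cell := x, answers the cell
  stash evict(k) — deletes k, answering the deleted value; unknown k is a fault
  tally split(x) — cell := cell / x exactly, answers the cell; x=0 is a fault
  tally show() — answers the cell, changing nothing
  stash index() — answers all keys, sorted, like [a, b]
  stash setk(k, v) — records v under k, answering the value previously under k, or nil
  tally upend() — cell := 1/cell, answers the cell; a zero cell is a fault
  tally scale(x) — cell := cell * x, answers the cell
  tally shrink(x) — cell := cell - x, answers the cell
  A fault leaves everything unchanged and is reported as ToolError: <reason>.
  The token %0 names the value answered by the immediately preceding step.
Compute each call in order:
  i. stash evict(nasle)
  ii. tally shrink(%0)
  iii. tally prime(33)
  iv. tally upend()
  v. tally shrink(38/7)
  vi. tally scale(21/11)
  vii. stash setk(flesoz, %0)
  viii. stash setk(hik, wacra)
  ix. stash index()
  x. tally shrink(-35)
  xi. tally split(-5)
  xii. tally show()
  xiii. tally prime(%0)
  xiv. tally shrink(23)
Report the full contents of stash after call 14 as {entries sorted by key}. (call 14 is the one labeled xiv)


Invoking stash evict using k='nasle', and see -869.
I run tally shrink using x='%0', — result: 869.
Calling tally prime using x='33', giving 33.
Next I call tally upend, giving 1/33.
Next I call tally shrink using x='38/7', — result: -1247/231.
Calling tally scale using x='21/11', giving -1247/121.
I run stash setk using k='flesoz', v='%0', and get nil.
Next I call stash setk using k='hik', v='wacra', giving nil.
I try stash index, and see [flesoz, hik, kuzismen].
Then tally shrink using x='-35', and get 2988/121.
Invoking tally split using x='-5', which returns -2988/605.
Now I run tally show, and observe -2988/605.
I call tally prime using x='%0', yielding -2988/605.
Using tally shrink using x='23', which returns -16903/605.

Answer: {flesoz=-1247/121, hik=wacra, kuzismen=-840}


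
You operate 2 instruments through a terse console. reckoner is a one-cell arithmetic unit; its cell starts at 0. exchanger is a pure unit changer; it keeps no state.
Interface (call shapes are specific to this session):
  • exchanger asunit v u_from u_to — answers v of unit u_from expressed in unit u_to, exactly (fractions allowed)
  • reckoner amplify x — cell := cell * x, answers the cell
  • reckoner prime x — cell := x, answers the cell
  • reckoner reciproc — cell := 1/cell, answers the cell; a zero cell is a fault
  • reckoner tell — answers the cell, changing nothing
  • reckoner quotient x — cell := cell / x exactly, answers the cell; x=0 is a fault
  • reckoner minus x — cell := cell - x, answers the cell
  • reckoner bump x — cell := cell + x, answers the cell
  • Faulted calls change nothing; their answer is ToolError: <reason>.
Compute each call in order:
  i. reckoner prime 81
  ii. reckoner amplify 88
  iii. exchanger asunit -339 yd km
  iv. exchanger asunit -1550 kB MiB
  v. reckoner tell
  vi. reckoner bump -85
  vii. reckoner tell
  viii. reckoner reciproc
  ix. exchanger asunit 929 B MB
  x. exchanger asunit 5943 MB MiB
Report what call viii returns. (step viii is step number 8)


Answer: 1/7043

Derivation:
I call reckoner prime using x→81, which returns 81.
I invoke reckoner amplify using x→88, which returns 7128.
Now I run exchanger asunit using v→-339, u_from→yd, u_to→km, → -387477/1250000.
Then exchanger asunit using v→-1550, u_from→kB, u_to→MiB, — result: -96875/65536.
I try reckoner tell(): 7128.
Using reckoner bump using x→-85, and see 7043.
Using reckoner tell, and observe 7043.
Now I run reckoner reciproc, → 1/7043.
I invoke exchanger asunit using v→929, u_from→B, u_to→MB, → 929/1000000.
Next I call exchanger asunit using v→5943, u_from→MB, u_to→MiB, and see 92859375/16384.


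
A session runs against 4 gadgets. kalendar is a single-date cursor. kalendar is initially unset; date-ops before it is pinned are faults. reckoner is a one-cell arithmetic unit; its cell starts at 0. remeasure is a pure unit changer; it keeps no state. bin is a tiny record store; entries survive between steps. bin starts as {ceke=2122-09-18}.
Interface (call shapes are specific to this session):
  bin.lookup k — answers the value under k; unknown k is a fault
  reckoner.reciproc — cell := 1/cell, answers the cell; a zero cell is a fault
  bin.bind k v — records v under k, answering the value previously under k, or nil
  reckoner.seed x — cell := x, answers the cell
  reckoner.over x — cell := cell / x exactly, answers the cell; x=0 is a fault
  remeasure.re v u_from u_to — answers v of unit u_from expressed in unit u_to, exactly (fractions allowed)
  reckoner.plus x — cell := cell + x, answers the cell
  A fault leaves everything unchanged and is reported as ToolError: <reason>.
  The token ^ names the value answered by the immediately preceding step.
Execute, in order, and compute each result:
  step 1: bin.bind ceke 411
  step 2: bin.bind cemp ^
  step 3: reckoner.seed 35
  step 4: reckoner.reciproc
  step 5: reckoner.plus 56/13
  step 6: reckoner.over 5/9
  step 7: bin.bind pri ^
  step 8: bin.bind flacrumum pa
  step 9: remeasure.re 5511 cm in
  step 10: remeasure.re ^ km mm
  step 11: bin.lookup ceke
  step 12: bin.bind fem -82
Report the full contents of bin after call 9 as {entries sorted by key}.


Answer: {ceke=411, cemp=2122-09-18, flacrumum=pa, pri=17757/2275}

Derivation:
→ bin.bind(k='ceke', v='411')
← 2122-09-18
→ bin.bind(k='cemp', v='^')
← nil
→ reckoner.seed(x='35')
← 35
→ reckoner.reciproc()
← 1/35
→ reckoner.plus(x='56/13')
← 1973/455
→ reckoner.over(x='5/9')
← 17757/2275
→ bin.bind(k='pri', v='^')
← nil
→ bin.bind(k='flacrumum', v='pa')
← nil
→ remeasure.re(v='5511', u_from='cm', u_to='in')
← 275550/127
→ remeasure.re(v='^', u_from='km', u_to='mm')
← 275550000000/127
→ bin.lookup(k='ceke')
← 411
→ bin.bind(k='fem', v='-82')
← nil


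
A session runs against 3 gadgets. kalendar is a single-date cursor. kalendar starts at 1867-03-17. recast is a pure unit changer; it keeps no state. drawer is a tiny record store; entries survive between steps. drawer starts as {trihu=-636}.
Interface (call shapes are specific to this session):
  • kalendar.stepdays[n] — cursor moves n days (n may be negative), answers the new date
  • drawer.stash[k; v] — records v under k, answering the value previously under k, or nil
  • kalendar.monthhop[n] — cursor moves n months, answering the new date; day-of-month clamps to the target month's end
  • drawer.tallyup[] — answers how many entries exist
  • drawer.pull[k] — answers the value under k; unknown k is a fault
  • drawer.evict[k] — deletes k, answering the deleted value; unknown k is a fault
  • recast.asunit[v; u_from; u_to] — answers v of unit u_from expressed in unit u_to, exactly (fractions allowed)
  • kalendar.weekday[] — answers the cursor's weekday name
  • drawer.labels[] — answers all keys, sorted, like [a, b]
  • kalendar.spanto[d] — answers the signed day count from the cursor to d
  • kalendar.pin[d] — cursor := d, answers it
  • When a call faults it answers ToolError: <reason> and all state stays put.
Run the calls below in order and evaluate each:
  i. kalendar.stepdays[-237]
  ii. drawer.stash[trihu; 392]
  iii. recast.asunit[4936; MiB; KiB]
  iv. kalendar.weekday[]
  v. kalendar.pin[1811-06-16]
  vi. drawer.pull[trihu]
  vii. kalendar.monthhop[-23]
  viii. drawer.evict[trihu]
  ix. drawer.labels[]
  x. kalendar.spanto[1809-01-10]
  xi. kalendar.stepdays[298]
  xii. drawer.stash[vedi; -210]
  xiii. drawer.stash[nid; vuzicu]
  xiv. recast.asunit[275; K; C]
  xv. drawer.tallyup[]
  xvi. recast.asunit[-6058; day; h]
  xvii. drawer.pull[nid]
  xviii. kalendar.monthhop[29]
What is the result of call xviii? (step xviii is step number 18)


Answer: 1812-10-10

Derivation:
% kalendar.stepdays n: -237
:: 1866-07-23
% drawer.stash k: trihu v: 392
:: -636
% recast.asunit v: 4936 u_from: MiB u_to: KiB
:: 5054464
% kalendar.weekday
:: Monday
% kalendar.pin d: 1811-06-16
:: 1811-06-16
% drawer.pull k: trihu
:: 392
% kalendar.monthhop n: -23
:: 1809-07-16
% drawer.evict k: trihu
:: 392
% drawer.labels
:: []
% kalendar.spanto d: 1809-01-10
:: -187
% kalendar.stepdays n: 298
:: 1810-05-10
% drawer.stash k: vedi v: -210
:: nil
% drawer.stash k: nid v: vuzicu
:: nil
% recast.asunit v: 275 u_from: K u_to: C
:: 37/20
% drawer.tallyup
:: 2
% recast.asunit v: -6058 u_from: day u_to: h
:: -145392
% drawer.pull k: nid
:: vuzicu
% kalendar.monthhop n: 29
:: 1812-10-10


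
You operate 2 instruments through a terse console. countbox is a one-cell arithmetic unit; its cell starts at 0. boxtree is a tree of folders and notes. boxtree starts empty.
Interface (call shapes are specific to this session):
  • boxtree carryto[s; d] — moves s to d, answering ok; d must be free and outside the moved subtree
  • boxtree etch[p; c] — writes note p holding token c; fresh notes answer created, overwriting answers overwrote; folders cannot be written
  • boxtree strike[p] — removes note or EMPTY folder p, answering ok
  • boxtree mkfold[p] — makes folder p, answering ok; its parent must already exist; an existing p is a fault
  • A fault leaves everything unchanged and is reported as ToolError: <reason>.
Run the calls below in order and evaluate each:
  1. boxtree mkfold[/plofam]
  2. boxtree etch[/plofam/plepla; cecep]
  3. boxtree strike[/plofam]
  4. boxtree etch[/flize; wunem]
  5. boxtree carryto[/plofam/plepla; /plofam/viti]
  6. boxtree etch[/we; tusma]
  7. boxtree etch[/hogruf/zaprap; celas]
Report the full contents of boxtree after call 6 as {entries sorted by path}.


·→ boxtree mkfold(p=/plofam)
·← ok
·→ boxtree etch(p=/plofam/plepla, c=cecep)
·← created
·→ boxtree strike(p=/plofam)
·← ToolError: not empty
·→ boxtree etch(p=/flize, c=wunem)
·← created
·→ boxtree carryto(s=/plofam/plepla, d=/plofam/viti)
·← ok
·→ boxtree etch(p=/we, c=tusma)
·← created
·→ boxtree etch(p=/hogruf/zaprap, c=celas)
·← ToolError: no parent

Answer: {flize=wunem, plofam/, plofam/viti=cecep, we=tusma}


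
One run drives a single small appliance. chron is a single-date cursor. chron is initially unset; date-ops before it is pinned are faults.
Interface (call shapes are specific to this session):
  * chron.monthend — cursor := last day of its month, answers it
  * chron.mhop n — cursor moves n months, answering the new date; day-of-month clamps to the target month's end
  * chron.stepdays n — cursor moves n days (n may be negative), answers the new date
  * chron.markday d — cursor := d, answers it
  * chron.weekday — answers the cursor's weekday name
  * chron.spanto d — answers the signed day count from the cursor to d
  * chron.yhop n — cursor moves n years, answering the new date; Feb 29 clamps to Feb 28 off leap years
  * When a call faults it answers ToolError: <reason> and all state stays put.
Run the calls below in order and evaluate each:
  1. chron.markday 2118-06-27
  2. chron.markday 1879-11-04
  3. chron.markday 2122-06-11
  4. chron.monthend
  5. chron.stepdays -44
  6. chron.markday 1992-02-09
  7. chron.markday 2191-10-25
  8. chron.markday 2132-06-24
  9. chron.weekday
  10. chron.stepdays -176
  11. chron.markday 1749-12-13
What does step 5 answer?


Now I run chron.markday(d: 2118-06-27), which returns 2118-06-27.
I run chron.markday(d: 1879-11-04), giving 1879-11-04.
I call chron.markday(d: 2122-06-11), → 2122-06-11.
Calling chron.monthend(), and observe 2122-06-30.
Using chron.stepdays(n: -44), — result: 2122-05-17.
Next I call chron.markday(d: 1992-02-09), giving 1992-02-09.
I use chron.markday(d: 2191-10-25), and get 2191-10-25.
I invoke chron.markday(d: 2132-06-24), and get 2132-06-24.
Then chron.weekday(), which returns Tuesday.
I try chron.stepdays(n: -176), which returns 2131-12-31.
Then chron.markday(d: 1749-12-13), giving 1749-12-13.

Answer: 2122-05-17


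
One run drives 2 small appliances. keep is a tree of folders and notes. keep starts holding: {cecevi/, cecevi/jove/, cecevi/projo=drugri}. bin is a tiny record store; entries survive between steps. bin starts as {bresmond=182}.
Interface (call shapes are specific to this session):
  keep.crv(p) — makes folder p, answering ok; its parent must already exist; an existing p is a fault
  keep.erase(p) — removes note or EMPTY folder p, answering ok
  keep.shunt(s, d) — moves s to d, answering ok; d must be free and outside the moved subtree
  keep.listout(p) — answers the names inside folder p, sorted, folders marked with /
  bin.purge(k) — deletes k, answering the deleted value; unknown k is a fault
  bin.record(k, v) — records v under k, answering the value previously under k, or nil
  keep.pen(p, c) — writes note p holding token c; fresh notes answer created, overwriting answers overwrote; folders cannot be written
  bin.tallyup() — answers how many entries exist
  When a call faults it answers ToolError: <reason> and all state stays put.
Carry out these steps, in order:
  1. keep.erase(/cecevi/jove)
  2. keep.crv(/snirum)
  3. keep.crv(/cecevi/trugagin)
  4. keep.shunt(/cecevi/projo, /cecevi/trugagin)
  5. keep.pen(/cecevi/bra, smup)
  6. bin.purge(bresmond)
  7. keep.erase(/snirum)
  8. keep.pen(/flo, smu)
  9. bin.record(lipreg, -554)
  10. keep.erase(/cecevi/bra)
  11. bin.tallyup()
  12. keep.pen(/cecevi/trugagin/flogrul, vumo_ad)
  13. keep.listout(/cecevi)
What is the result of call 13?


# 1. erase(/cecevi/jove) : ok
# 2. crv(/snirum) : ok
# 3. crv(/cecevi/trugagin) : ok
# 4. shunt(/cecevi/projo, /cecevi/trugagin) : ToolError: exists
# 5. pen(/cecevi/bra, smup) : created
# 6. purge(bresmond) : 182
# 7. erase(/snirum) : ok
# 8. pen(/flo, smu) : created
# 9. record(lipreg, -554) : nil
# 10. erase(/cecevi/bra) : ok
# 11. tallyup() : 1
# 12. pen(/cecevi/trugagin/flogrul, vumo_ad) : created
# 13. listout(/cecevi) : [projo, trugagin/]

Answer: [projo, trugagin/]


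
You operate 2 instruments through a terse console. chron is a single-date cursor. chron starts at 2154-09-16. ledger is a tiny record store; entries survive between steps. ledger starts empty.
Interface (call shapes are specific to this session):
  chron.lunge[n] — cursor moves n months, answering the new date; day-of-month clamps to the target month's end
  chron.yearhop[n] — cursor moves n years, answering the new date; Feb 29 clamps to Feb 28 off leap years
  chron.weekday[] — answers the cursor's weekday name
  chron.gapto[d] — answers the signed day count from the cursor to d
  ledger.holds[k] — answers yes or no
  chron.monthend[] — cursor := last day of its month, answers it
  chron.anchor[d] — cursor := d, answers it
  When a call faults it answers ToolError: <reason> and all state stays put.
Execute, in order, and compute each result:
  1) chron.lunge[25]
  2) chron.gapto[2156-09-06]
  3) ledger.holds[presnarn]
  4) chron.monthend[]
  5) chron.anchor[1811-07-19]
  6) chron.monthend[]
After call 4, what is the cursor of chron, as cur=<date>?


Answer: cur=2156-10-31

Derivation:
-- 1. chron.lunge(n: 25) == 2156-10-16
-- 2. chron.gapto(d: 2156-09-06) == -40
-- 3. ledger.holds(k: presnarn) == no
-- 4. chron.monthend() == 2156-10-31
-- 5. chron.anchor(d: 1811-07-19) == 1811-07-19
-- 6. chron.monthend() == 1811-07-31


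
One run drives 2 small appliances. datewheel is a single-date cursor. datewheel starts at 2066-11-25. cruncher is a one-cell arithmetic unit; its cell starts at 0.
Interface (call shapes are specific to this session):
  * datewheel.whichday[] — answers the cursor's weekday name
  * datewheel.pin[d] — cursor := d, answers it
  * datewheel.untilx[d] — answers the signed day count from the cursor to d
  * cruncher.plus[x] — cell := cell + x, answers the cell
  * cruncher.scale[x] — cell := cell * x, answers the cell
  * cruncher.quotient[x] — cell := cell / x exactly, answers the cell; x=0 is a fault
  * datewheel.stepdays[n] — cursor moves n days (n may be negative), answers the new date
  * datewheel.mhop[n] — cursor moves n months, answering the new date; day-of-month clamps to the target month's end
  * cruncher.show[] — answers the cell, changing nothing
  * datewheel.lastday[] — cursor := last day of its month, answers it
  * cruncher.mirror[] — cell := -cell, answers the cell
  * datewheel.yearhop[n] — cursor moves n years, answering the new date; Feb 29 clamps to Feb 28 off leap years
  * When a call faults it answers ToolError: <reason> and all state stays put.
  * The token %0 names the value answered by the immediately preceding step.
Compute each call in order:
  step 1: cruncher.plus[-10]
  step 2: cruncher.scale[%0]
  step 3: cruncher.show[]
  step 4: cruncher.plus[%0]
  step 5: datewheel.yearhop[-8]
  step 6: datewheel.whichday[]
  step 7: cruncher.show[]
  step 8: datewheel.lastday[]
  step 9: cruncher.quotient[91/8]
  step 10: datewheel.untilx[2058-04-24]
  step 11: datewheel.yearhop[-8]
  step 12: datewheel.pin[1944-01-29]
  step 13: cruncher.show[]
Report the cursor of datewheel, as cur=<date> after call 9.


Answer: cur=2058-11-30

Derivation:
~$ cruncher.plus x=-10
= -10
~$ cruncher.scale x=%0
= 100
~$ cruncher.show
= 100
~$ cruncher.plus x=%0
= 200
~$ datewheel.yearhop n=-8
= 2058-11-25
~$ datewheel.whichday
= Monday
~$ cruncher.show
= 200
~$ datewheel.lastday
= 2058-11-30
~$ cruncher.quotient x=91/8
= 1600/91
~$ datewheel.untilx d=2058-04-24
= -220
~$ datewheel.yearhop n=-8
= 2050-11-30
~$ datewheel.pin d=1944-01-29
= 1944-01-29
~$ cruncher.show
= 1600/91


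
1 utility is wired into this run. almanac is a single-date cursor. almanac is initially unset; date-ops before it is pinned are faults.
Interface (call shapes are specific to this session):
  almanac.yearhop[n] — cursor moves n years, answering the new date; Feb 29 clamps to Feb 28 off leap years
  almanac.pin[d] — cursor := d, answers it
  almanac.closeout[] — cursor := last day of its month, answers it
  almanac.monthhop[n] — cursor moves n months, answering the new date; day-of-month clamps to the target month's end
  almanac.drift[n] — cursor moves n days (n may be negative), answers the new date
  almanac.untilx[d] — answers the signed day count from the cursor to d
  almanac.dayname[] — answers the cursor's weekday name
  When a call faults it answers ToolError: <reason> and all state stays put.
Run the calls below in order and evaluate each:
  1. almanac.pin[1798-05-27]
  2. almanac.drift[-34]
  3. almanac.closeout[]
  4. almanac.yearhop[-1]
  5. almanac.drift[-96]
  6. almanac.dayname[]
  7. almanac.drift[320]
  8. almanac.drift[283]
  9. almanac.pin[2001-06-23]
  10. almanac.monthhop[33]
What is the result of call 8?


Next I call pin on 1798-05-27, giving 1798-05-27.
Calling drift on -34, and get 1798-04-23.
I call closeout(), and see 1798-04-30.
I invoke yearhop on -1, and see 1797-04-30.
Next I call drift on -96, which returns 1797-01-24.
I call dayname(), and get Tuesday.
Now I run drift on 320, which returns 1797-12-10.
Next I call drift on 283, — result: 1798-09-19.
Calling pin on 2001-06-23, and get 2001-06-23.
Invoking monthhop on 33, which returns 2004-03-23.

Answer: 1798-09-19


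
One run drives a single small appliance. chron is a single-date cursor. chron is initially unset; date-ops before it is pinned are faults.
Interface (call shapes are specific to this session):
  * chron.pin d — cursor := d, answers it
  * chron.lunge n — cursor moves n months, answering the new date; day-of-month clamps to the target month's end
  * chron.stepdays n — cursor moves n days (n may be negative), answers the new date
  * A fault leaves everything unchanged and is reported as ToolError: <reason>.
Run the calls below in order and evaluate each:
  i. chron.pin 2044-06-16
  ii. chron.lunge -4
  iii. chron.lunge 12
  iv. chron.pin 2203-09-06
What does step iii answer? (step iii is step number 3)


~$ chron.pin d='2044-06-16'
= 2044-06-16
~$ chron.lunge n='-4'
= 2044-02-16
~$ chron.lunge n='12'
= 2045-02-16
~$ chron.pin d='2203-09-06'
= 2203-09-06

Answer: 2045-02-16


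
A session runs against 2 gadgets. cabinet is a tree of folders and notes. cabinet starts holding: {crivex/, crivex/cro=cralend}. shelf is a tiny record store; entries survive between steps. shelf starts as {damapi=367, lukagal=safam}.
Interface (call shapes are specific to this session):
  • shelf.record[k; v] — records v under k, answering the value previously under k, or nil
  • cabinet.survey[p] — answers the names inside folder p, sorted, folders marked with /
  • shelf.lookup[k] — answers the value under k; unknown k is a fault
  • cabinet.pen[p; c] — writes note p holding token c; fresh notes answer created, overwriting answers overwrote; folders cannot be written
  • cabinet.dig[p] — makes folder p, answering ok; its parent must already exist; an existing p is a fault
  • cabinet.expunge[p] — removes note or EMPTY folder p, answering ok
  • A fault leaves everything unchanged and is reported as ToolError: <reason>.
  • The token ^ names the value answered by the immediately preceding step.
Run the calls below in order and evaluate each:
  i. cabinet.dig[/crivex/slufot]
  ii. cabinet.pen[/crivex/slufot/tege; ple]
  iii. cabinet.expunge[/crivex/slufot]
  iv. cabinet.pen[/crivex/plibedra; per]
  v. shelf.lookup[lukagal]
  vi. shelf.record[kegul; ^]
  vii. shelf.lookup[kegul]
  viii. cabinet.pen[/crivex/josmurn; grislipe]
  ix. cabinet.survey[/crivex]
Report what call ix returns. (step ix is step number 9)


Using cabinet.dig passing p='/crivex/slufot', which returns ok.
I invoke cabinet.pen passing p='/crivex/slufot/tege', c='ple', yielding created.
Now I run cabinet.expunge passing p='/crivex/slufot', and see ToolError: not empty.
Using cabinet.pen passing p='/crivex/plibedra', c='per', → created.
Now I run shelf.lookup passing k='lukagal', and see safam.
I call shelf.record passing k='kegul', v='^', which returns nil.
I call shelf.lookup passing k='kegul', and observe safam.
I invoke cabinet.pen passing p='/crivex/josmurn', c='grislipe', and get created.
I run cabinet.survey passing p='/crivex', → [cro, josmurn, plibedra, slufot/].

Answer: [cro, josmurn, plibedra, slufot/]


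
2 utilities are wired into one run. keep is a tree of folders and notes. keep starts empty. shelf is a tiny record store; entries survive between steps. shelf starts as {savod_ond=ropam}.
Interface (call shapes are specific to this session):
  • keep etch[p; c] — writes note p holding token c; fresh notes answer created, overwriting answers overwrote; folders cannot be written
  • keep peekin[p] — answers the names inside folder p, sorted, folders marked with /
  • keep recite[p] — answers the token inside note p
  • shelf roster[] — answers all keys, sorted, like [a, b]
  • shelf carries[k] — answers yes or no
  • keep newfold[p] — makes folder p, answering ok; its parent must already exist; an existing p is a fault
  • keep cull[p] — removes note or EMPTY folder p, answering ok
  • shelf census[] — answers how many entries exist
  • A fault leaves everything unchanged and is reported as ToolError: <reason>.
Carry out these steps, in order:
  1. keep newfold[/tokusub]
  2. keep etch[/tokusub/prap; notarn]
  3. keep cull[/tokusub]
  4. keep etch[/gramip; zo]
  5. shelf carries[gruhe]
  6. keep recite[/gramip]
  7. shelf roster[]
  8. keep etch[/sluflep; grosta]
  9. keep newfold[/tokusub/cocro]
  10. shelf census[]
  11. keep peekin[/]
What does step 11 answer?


Answer: [gramip, sluflep, tokusub/]

Derivation:
# keep newfold(/tokusub) ~> ok
# keep etch(/tokusub/prap, notarn) ~> created
# keep cull(/tokusub) ~> ToolError: not empty
# keep etch(/gramip, zo) ~> created
# shelf carries(gruhe) ~> no
# keep recite(/gramip) ~> zo
# shelf roster() ~> [savod_ond]
# keep etch(/sluflep, grosta) ~> created
# keep newfold(/tokusub/cocro) ~> ok
# shelf census() ~> 1
# keep peekin(/) ~> [gramip, sluflep, tokusub/]


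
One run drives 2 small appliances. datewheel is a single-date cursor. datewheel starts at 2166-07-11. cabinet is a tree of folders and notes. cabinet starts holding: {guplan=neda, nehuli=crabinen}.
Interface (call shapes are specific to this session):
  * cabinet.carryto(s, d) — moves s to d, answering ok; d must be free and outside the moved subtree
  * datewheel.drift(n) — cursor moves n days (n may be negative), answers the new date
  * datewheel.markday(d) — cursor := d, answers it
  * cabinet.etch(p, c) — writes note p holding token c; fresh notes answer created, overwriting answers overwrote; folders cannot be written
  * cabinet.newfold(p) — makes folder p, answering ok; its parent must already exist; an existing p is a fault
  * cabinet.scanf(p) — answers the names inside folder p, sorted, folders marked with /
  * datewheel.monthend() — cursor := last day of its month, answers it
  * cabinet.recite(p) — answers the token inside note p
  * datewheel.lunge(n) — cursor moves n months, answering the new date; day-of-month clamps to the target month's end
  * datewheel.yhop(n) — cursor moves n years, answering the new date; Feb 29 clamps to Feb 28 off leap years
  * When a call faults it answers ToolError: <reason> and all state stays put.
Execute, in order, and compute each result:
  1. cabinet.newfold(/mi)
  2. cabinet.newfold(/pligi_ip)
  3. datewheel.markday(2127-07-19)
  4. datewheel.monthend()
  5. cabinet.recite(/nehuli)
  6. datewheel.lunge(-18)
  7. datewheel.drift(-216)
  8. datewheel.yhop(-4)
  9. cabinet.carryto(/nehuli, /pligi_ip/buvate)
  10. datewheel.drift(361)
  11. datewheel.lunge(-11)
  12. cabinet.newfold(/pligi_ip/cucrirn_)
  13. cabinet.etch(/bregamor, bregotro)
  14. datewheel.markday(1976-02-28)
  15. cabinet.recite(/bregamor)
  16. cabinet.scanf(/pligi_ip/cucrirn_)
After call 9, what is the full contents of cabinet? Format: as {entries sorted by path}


Answer: {guplan=neda, mi/, pligi_ip/, pligi_ip/buvate=crabinen}

Derivation:
> newfold /mi
= ok
> newfold /pligi_ip
= ok
> markday 2127-07-19
= 2127-07-19
> monthend
= 2127-07-31
> recite /nehuli
= crabinen
> lunge -18
= 2126-01-31
> drift -216
= 2125-06-29
> yhop -4
= 2121-06-29
> carryto /nehuli /pligi_ip/buvate
= ok
> drift 361
= 2122-06-25
> lunge -11
= 2121-07-25
> newfold /pligi_ip/cucrirn_
= ok
> etch /bregamor bregotro
= created
> markday 1976-02-28
= 1976-02-28
> recite /bregamor
= bregotro
> scanf /pligi_ip/cucrirn_
= []
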